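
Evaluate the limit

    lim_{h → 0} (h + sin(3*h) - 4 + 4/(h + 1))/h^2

Substitution gives 0/0 (the numerator vanishes to order 2).
Expand each term to order h^2: the coefficient of h^2 in sin(3h) is 0 and in 4·1/(1 + h) is 4.
Lower-order terms cancel with the polynomial part, so the numerator is (4)·h^2 + o(h^2), and the limit is (4)/(1) = 4.

4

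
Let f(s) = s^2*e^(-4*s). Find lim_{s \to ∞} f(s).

0

Write as s^2/e^{4s}, an ∞/∞ form.
Exponential growth dominates any polynomial, so repeated L'Hôpital (or the standard result) gives 0.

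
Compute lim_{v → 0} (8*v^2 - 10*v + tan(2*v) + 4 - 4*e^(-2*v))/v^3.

8

Substitution gives 0/0; apply L'Hôpital's rule 3 times.
After differentiating numerator and denominator 3 times the quotient is (16*((3*tan(2*v)^2 + 1)*e^(2*v)/cos(2*v)^2 + 2)*e^(-2*v))/(6); at v = 0 this is 8.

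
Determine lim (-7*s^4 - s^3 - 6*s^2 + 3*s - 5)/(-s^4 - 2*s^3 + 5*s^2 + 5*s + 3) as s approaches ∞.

7

Numerator and denominator both have degree 4.
Dividing every term by s^4, all lower-order terms vanish and the limit is the ratio of leading coefficients, -7/(-1) = 7.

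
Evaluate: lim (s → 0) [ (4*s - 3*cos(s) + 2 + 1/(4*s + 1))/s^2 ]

Substitution gives 0/0 (the numerator vanishes to order 2).
Expand each term to order s^2: the coefficient of s^2 in -3·cos(s) is 3/2 and in 1/(1 + 4s) is 16.
Lower-order terms cancel with the polynomial part, so the numerator is (35/2)·s^2 + o(s^2), and the limit is (35/2)/(1) = 35/2.

35/2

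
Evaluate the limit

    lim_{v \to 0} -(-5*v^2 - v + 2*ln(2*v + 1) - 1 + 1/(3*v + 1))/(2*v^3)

65/6

Substitution gives 0/0; apply L'Hôpital's rule 3 times.
After differentiating numerator and denominator 3 times the quotient is (-162/(3*v + 1)^4 + 32/(2*v + 1)^3)/(-12); at v = 0 this is 65/6.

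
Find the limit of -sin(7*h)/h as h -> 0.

-7

Substitution gives 0/0.
Write it as (7/(-1))·sin(7h)/(7h); since sin(u)/u → 1, the limit is -7.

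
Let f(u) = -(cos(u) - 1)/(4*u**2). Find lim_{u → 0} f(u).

Direct substitution gives 0/0.
Apply L'Hôpital: lim (-sin(u))/(-8*u), still 0/0.
After 2 applications of L'Hôpital's rule the quotient is (-cos(u))/(-8); substituting u = 0 gives 1/8.

1/8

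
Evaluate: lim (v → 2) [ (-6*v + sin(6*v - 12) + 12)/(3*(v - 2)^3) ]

-12

Direct substitution gives 0/0.
Apply L'Hôpital: lim (6*cos(6*v - 12) - 6)/(9*(v - 2)^2), still 0/0.
Apply L'Hôpital: lim (-36*sin(6*v - 12))/(18*v - 36), still 0/0.
After 3 applications of L'Hôpital's rule the quotient is (-216*cos(6*v - 12))/(18); substituting v = 2 gives -12.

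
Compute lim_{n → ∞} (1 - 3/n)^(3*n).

Write it as [(1 - 3/n)^n]^(3) · (1 - 3/n)^(0). The bracketed term tends to e^(-3) and the second factor to 1, so the limit is e^(-9).

e^(-9)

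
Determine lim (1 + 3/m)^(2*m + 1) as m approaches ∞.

Write it as [(1 + 3/m)^m]^(2) · (1 + 3/m)^(1). The bracketed term tends to e^(3) and the second factor to 1, so the limit is e^(6).

e^(6)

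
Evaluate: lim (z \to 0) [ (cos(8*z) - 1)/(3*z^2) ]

Direct substitution gives 0/0.
Apply L'Hôpital: lim (-8*sin(8*z))/(6*z), still 0/0.
After 2 applications of L'Hôpital's rule the quotient is (-64*cos(8*z))/(6); substituting z = 0 gives -32/3.

-32/3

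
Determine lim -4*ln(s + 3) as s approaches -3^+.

∞

As s → -3⁺, s + 3 → 0⁺ and ln(s + 3) → −∞.
Multiplying by -4 gives ∞.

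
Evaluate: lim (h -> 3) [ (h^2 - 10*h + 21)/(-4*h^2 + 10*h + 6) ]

2/7

Direct substitution gives 0/0, so factor. Both numerator and denominator have (h - 3) as a factor.
After cancelling, the expression reduces to (h - 7)/(-4*h - 2).
Substituting h = 3 gives 2/7.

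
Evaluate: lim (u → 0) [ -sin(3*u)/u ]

Substitution gives 0/0.
Write it as (3/(-1))·sin(3u)/(3u); since sin(θ)/θ → 1, the limit is -3.

-3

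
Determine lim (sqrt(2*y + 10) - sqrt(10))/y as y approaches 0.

Substitution gives 0/0. Multiply numerator and denominator by the conjugate √(10 + 2y) + √10.
The numerator becomes (10 + 2y) − 10 = 2y, so the expression simplifies to 2/(√(10 + 2y) + √10).
Letting y → 0 gives 2/(2√10) = √(10)/10.

√(10)/10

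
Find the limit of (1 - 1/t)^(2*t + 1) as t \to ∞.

e^(-2)

Let L be the limit and take ln: ln L = lim (2t + 1)·ln(1 - 1/t) = lim (2t + 1)·(-1/t + O(1/t²)) = -2.
Hence L = e^(-2).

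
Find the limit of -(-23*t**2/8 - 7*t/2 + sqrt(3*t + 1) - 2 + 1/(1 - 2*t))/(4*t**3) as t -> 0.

Substitution gives 0/0 (the numerator vanishes to order 3).
Expand each term to order t^3: the coefficient of t^3 in 1/(1 - 2t) is 8 and in √(1 + 3t) is 27/16.
Lower-order terms cancel with the polynomial part, so the numerator is (155/16)·t^3 + o(t^3), and the limit is (155/16)/(-4) = -155/64.

-155/64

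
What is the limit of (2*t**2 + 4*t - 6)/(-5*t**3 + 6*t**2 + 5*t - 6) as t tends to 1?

At t = 1 both the top and bottom vanish — a removable singularity. Factoring out (t - 1) from each leaves (2*t + 6)/(-5*t^2 + t + 6), which at t = 1 equals 4.

4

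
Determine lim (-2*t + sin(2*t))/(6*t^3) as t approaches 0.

-2/9

Direct substitution gives 0/0.
Apply L'Hôpital: lim (2*cos(2*t) - 2)/(18*t^2), still 0/0.
Apply L'Hôpital: lim (-4*sin(2*t))/(36*t), still 0/0.
After 3 applications of L'Hôpital's rule the quotient is (-8*cos(2*t))/(36); substituting t = 0 gives -2/9.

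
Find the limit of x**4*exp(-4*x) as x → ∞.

0

Write as x^4/e^{4x}, an ∞/∞ form.
Exponential growth dominates any polynomial, so repeated L'Hôpital (or the standard result) gives 0.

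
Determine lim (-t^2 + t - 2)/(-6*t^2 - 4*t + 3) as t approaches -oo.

Numerator and denominator both have degree 2.
Dividing every term by t^2, all lower-order terms vanish and the limit is the ratio of leading coefficients, -1/(-6) = 1/6.

1/6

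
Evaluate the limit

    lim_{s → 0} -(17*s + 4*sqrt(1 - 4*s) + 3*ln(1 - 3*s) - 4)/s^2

Substitution gives 0/0 (the numerator vanishes to order 2).
Expand each term to order s^2: the coefficient of s^2 in 3·ln(1 - 3s) is -27/2 and in 4·√(1 - 4s) is -8.
Lower-order terms cancel with the polynomial part, so the numerator is (-43/2)·s^2 + o(s^2), and the limit is (-43/2)/(-1) = 43/2.

43/2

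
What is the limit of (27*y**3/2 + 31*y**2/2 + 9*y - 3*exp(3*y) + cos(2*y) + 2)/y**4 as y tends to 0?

Substitution gives 0/0 (the numerator vanishes to order 4).
Expand each term to order y^4: the coefficient of y^4 in cos(2y) is 2/3 and in -3·e^(3y) is -81/8.
Lower-order terms cancel with the polynomial part, so the numerator is (-227/24)·y^4 + o(y^4), and the limit is (-227/24)/(1) = -227/24.

-227/24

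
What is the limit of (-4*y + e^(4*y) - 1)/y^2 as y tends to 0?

Direct substitution gives 0/0.
Apply L'Hôpital: lim (4*e^(4*y) - 4)/(2*y), still 0/0.
After 2 applications of L'Hôpital's rule the quotient is (16*e^(4*y))/(2); substituting y = 0 gives 8.

8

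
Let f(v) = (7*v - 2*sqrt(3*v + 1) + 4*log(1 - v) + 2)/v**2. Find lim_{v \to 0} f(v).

Substitution gives 0/0; apply L'Hôpital's rule 2 times.
After differentiating numerator and denominator 2 times the quotient is (9/(2*(3*v + 1)^(3/2)) - 4/(v - 1)^2)/(2); at v = 0 this is 1/4.

1/4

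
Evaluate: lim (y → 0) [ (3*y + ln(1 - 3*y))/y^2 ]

Direct substitution gives 0/0.
Apply L'Hôpital: lim (3 - 3/(1 - 3*y))/(2*y), still 0/0.
After 2 applications of L'Hôpital's rule the quotient is (-9/(1 - 3*y)^2)/(2); substituting y = 0 gives -9/2.

-9/2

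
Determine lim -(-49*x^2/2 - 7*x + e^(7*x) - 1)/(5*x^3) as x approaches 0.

Direct substitution gives 0/0.
Apply L'Hôpital: lim (-49*x + 7*e^(7*x) - 7)/(-15*x^2), still 0/0.
Apply L'Hôpital: lim (49*e^(7*x) - 49)/(-30*x), still 0/0.
After 3 applications of L'Hôpital's rule the quotient is (343*e^(7*x))/(-30); substituting x = 0 gives -343/30.

-343/30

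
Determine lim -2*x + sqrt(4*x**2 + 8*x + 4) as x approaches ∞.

2

This has the form ∞ − ∞. Multiply and divide by the conjugate √(4*x^2 + 8*x + 4) + 2x.
That gives (8x + 4) / (√(4*x^2 + 8*x + 4) + 2x).
Divide numerator and denominator by x: the limit is 8/(2·2) = 2.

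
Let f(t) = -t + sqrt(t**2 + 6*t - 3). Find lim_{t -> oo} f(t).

An ∞ − ∞ form. Rationalising with the conjugate, the difference becomes (6t - 3) / (√(t^2 + 6*t - 3) + t).
For large t the denominator behaves like 2·t, so the quotient tends to 6/2 = 3.

3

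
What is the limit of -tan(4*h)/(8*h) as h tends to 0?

Substitution gives 0/0.
Since tan(u)/u → 1 as u → 0, tan(4h)/(4h) → 1 and the limit is 4/(-8) = -1/2.

-1/2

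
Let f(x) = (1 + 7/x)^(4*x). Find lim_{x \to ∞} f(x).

Let L be the limit and take ln: ln L = lim (4x)·ln(1 + 7/x) = lim (4x)·(7/x + O(1/x²)) = 28.
Hence L = e^(28).

e^(28)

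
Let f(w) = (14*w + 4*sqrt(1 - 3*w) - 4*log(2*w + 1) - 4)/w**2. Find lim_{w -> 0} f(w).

Substitution gives 0/0 (the numerator vanishes to order 2).
Expand each term to order w^2: the coefficient of w^2 in 4·√(1 - 3w) is -9/2 and in -4·ln(1 + 2w) is 8.
Lower-order terms cancel with the polynomial part, so the numerator is (7/2)·w^2 + o(w^2), and the limit is (7/2)/(1) = 7/2.

7/2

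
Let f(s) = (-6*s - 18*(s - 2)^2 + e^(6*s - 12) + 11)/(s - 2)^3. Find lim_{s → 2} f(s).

36

Direct substitution gives 0/0.
Apply L'Hôpital: lim (-36*s + 6*e^(6*s - 12) + 66)/(3*(s - 2)^2), still 0/0.
Apply L'Hôpital: lim (36*e^(6*s - 12) - 36)/(6*s - 12), still 0/0.
After 3 applications of L'Hôpital's rule the quotient is (216*e^(6*s - 12))/(6); substituting s = 2 gives 36.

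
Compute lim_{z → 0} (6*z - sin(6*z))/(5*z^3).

36/5

Direct substitution gives 0/0.
Apply L'Hôpital: lim (6 - 6*cos(6*z))/(15*z^2), still 0/0.
Apply L'Hôpital: lim (36*sin(6*z))/(30*z), still 0/0.
After 3 applications of L'Hôpital's rule the quotient is (216*cos(6*z))/(30); substituting z = 0 gives 36/5.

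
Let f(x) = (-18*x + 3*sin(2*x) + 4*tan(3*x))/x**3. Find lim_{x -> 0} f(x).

32

Substitution gives 0/0; apply L'Hôpital's rule 3 times.
After differentiating numerator and denominator 3 times the quotient is (-24*cos(2*x) + 648*tan(3*x)^4 + 864*tan(3*x)^2 + 216)/(6); at x = 0 this is 32.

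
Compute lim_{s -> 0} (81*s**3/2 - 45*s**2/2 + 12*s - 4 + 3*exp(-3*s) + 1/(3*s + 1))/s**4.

Substitution gives 0/0; apply L'Hôpital's rule 4 times.
After differentiating numerator and denominator 4 times the quotient is (243*e^(-3*s) + 1944/(3*s + 1)^5)/(24); at s = 0 this is 729/8.

729/8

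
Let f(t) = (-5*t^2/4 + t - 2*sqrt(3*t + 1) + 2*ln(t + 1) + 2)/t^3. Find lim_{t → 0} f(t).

Substitution gives 0/0 (the numerator vanishes to order 3).
Expand each term to order t^3: the coefficient of t^3 in -2·√(1 + 3t) is -27/8 and in 2·ln(1 + t) is 2/3.
Lower-order terms cancel with the polynomial part, so the numerator is (-65/24)·t^3 + o(t^3), and the limit is (-65/24)/(1) = -65/24.

-65/24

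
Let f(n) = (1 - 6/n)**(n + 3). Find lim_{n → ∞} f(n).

Write it as [(1 - 6/n)^n]^(1) · (1 - 6/n)^(3). The bracketed term tends to e^(-6) and the second factor to 1, so the limit is e^(-6).

e^(-6)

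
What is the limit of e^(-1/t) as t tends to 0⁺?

As t → 0⁺, -1/(t) → −∞, so e^(-1/(t)) → 0.

0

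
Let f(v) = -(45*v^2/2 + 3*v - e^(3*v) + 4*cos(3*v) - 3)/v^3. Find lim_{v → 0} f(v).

Substitution gives 0/0; apply L'Hôpital's rule 3 times.
After differentiating numerator and denominator 3 times the quotient is (-27*e^(3*v) + 108*sin(3*v))/(-6); at v = 0 this is 9/2.

9/2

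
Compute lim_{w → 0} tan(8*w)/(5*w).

Substitution gives 0/0.
Since tan(u)/u → 1 as u → 0, tan(8w)/(8w) → 1 and the limit is 8/5.

8/5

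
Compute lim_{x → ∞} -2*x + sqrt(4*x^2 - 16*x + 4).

An ∞ − ∞ form. Rationalising with the conjugate, the difference becomes (-16x + 4) / (√(4*x^2 - 16*x + 4) + 2x).
For large x the denominator behaves like 2·2x, so the quotient tends to -16/4 = -4.

-4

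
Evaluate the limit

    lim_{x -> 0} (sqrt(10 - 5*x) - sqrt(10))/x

Substitution gives 0/0. Multiply numerator and denominator by the conjugate √(10 - 5x) + √10.
The numerator becomes (10 - 5x) − 10 = -5x, so the expression simplifies to -5/(√(10 - 5x) + √10).
Letting x → 0 gives -5/(2√10) = -√(10)/4.

-√(10)/4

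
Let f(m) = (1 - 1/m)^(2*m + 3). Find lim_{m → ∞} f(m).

Write it as [(1 - 1/m)^m]^(2) · (1 - 1/m)^(3). The bracketed term tends to e^(-1) and the second factor to 1, so the limit is e^(-2).

e^(-2)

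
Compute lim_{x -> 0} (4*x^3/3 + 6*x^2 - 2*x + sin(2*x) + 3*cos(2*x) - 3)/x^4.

2

Substitution gives 0/0 (the numerator vanishes to order 4).
Expand each term to order x^4: the coefficient of x^4 in 3·cos(2x) is 2 and in sin(2x) is 0.
Lower-order terms cancel with the polynomial part, so the numerator is (2)·x^4 + o(x^4), and the limit is (2)/(1) = 2.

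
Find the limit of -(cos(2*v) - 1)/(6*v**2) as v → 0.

Direct substitution gives 0/0.
Apply L'Hôpital: lim (-2*sin(2*v))/(-12*v), still 0/0.
After 2 applications of L'Hôpital's rule the quotient is (-4*cos(2*v))/(-12); substituting v = 0 gives 1/3.

1/3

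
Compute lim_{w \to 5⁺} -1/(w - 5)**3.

As w → 5⁺, (w - 5) → 0⁺, so (w - 5)^3 → 0⁺ and -1/(w - 5)^3 → -∞.

-∞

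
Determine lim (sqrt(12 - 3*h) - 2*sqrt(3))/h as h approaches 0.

Substitution gives 0/0. Multiply numerator and denominator by the conjugate √(12 - 3h) + √12.
The numerator becomes (12 - 3h) − 12 = -3h, so the expression simplifies to -3/(√(12 - 3h) + √12).
Letting h → 0 gives -3/(2√12) = -√(3)/4.

-√(3)/4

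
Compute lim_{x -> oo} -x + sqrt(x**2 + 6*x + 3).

3

This has the form ∞ − ∞. Multiply and divide by the conjugate √(x^2 + 6*x + 3) + x.
That gives (6x + 3) / (√(x^2 + 6*x + 3) + x).
Divide numerator and denominator by x: the limit is 6/(2·1) = 3.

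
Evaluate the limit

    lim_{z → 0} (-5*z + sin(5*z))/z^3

Direct substitution gives 0/0.
Apply L'Hôpital: lim (5*cos(5*z) - 5)/(3*z^2), still 0/0.
Apply L'Hôpital: lim (-25*sin(5*z))/(6*z), still 0/0.
After 3 applications of L'Hôpital's rule the quotient is (-125*cos(5*z))/(6); substituting z = 0 gives -125/6.

-125/6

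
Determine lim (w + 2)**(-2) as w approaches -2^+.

As w → -2⁺, (w + 2) → 0⁺, so (w + 2)^2 → 0⁺ and 1/(w + 2)^2 → ∞.

∞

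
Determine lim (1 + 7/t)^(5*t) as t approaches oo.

Write it as [(1 + 7/t)^t]^(5) · (1 + 7/t)^(0). The bracketed term tends to e^(7) and the second factor to 1, so the limit is e^(35).

e^(35)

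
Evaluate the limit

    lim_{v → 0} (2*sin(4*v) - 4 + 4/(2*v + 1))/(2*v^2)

Substitution gives 0/0 (the numerator vanishes to order 2).
Expand each term to order v^2: the coefficient of v^2 in 2·sin(4v) is 0 and in 4·1/(1 + 2v) is 16.
Lower-order terms cancel with the polynomial part, so the numerator is (16)·v^2 + o(v^2), and the limit is (16)/(2) = 8.

8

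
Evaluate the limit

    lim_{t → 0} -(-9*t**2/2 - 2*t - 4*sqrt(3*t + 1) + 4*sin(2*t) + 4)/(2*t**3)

Substitution gives 0/0 (the numerator vanishes to order 3).
Expand each term to order t^3: the coefficient of t^3 in 4·sin(2t) is -16/3 and in -4·√(1 + 3t) is -27/4.
Lower-order terms cancel with the polynomial part, so the numerator is (-145/12)·t^3 + o(t^3), and the limit is (-145/12)/(-2) = 145/24.

145/24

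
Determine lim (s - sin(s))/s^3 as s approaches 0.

1/6

Direct substitution gives 0/0.
Apply L'Hôpital: lim (1 - cos(s))/(3*s^2), still 0/0.
Apply L'Hôpital: lim (sin(s))/(6*s), still 0/0.
After 3 applications of L'Hôpital's rule the quotient is (cos(s))/(6); substituting s = 0 gives 1/6.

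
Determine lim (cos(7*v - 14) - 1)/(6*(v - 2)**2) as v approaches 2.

-49/12

Direct substitution gives 0/0.
Apply L'Hôpital: lim (-7*sin(7*v - 14))/(12*v - 24), still 0/0.
After 2 applications of L'Hôpital's rule the quotient is (-49*cos(7*v - 14))/(12); substituting v = 2 gives -49/12.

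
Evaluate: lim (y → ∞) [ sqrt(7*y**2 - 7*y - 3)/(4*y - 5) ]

√(7)/4

For large |y|, √(7*y^2 - 7*y - 3) ≈ √7·|y| and the denominator ≈ 4y.
Since y → +∞, |y| = y, giving √7/(4) = √(7)/4.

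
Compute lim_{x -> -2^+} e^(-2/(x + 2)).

As x → -2⁺, -2/(x + 2) → −∞, so e^(-2/(x + 2)) → 0.

0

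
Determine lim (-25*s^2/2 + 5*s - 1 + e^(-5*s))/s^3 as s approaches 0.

-125/6

Direct substitution gives 0/0.
Apply L'Hôpital: lim (-25*s + 5 - 5*e^(-5*s))/(3*s^2), still 0/0.
Apply L'Hôpital: lim (-25 + 25*e^(-5*s))/(6*s), still 0/0.
After 3 applications of L'Hôpital's rule the quotient is (-125*e^(-5*s))/(6); substituting s = 0 gives -125/6.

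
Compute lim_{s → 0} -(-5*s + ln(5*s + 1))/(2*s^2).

Direct substitution gives 0/0.
Apply L'Hôpital: lim (-5 + 5/(5*s + 1))/(-4*s), still 0/0.
After 2 applications of L'Hôpital's rule the quotient is (-25/(5*s + 1)^2)/(-4); substituting s = 0 gives 25/4.

25/4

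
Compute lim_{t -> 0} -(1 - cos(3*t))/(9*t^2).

Substitution gives 0/0.
Use (1 − cos u)/u² → 1/2 with u = 3t: the limit is 3²/(2·(-9)) = -1/2.

-1/2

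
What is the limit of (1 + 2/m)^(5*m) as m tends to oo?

e^(10)

The base → 1 and the exponent → ∞: a 1^∞ form.
Take logarithms: (5m)·ln(1 + 2/m). Since ln(1+u) ~ u for small u, this behaves like (5m)·(2/m) → 10.
So the limit is e^(10).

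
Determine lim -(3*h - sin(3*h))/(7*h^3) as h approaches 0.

-9/14

Direct substitution gives 0/0.
Apply L'Hôpital: lim (3 - 3*cos(3*h))/(-21*h^2), still 0/0.
Apply L'Hôpital: lim (9*sin(3*h))/(-42*h), still 0/0.
After 3 applications of L'Hôpital's rule the quotient is (27*cos(3*h))/(-42); substituting h = 0 gives -9/14.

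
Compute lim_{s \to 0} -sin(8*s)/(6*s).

-4/3

Substitution gives 0/0.
Write it as (8/(-6))·sin(8s)/(8s); since sin(u)/u → 1, the limit is -4/3.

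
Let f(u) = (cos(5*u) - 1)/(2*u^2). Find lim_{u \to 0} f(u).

-25/4

Direct substitution gives 0/0.
Apply L'Hôpital: lim (-5*sin(5*u))/(4*u), still 0/0.
After 2 applications of L'Hôpital's rule the quotient is (-25*cos(5*u))/(4); substituting u = 0 gives -25/4.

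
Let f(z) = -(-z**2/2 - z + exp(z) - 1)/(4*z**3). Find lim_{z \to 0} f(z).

Direct substitution gives 0/0.
Apply L'Hôpital: lim (-z + e^(z) - 1)/(-12*z^2), still 0/0.
Apply L'Hôpital: lim (e^(z) - 1)/(-24*z), still 0/0.
After 3 applications of L'Hôpital's rule the quotient is (e^(z))/(-24); substituting z = 0 gives -1/24.

-1/24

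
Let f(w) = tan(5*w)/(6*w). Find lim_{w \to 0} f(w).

5/6

Substitution gives 0/0.
Since tan(u)/u → 1 as u → 0, tan(5w)/(5w) → 1 and the limit is 5/6.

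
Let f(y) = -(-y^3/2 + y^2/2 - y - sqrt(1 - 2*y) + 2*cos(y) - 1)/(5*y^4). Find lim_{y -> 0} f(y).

-17/120

Substitution gives 0/0 (the numerator vanishes to order 4).
Expand each term to order y^4: the coefficient of y^4 in 2·cos(y) is 1/12 and in −√(1 - 2y) is 5/8.
Lower-order terms cancel with the polynomial part, so the numerator is (17/24)·y^4 + o(y^4), and the limit is (17/24)/(-5) = -17/120.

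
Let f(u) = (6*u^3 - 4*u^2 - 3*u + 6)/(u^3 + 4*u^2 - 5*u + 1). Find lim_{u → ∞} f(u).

6

Numerator and denominator both have degree 3.
Dividing every term by u^3, all lower-order terms vanish and the limit is the ratio of leading coefficients, 6/(1) = 6.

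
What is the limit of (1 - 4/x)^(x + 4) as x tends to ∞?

e^(-4)

Write it as [(1 - 4/x)^x]^(1) · (1 - 4/x)^(4). The bracketed term tends to e^(-4) and the second factor to 1, so the limit is e^(-4).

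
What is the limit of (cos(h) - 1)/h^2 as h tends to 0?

Direct substitution gives 0/0.
Apply L'Hôpital: lim (-sin(h))/(2*h), still 0/0.
After 2 applications of L'Hôpital's rule the quotient is (-cos(h))/(2); substituting h = 0 gives -1/2.

-1/2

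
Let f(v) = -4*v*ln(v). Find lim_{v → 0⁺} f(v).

This is a 0·(−∞) form. Rewrite as -4·ln(v) / v^(−1) and apply L'Hôpital:
the derivative quotient is -4·(1/v) / (−1·v^(−2)) = (4/1)·v^1 → 0.

0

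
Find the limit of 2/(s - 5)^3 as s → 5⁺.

∞

As s → 5⁺, (s - 5) → 0⁺, so (s - 5)^3 → 0⁺ and 2/(s - 5)^3 → ∞.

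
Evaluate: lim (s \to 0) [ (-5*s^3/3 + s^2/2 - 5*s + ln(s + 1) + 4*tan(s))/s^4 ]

-1/4

Substitution gives 0/0; apply L'Hôpital's rule 4 times.
After differentiating numerator and denominator 4 times the quotient is (96*tan(s)^3/cos(s)^2 + 64*tan(s)/cos(s)^2 - 6/(s + 1)^4)/(24); at s = 0 this is -1/4.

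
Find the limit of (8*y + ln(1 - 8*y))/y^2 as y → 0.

-32

Direct substitution gives 0/0.
Apply L'Hôpital: lim (8 - 8/(1 - 8*y))/(2*y), still 0/0.
After 2 applications of L'Hôpital's rule the quotient is (-64/(1 - 8*y)^2)/(2); substituting y = 0 gives -32.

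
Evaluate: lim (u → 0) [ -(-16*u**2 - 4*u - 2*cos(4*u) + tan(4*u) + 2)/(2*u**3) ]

Substitution gives 0/0 (the numerator vanishes to order 3).
Expand each term to order u^3: the coefficient of u^3 in -2·cos(4u) is 0 and in tan(4u) is 64/3.
Lower-order terms cancel with the polynomial part, so the numerator is (64/3)·u^3 + o(u^3), and the limit is (64/3)/(-2) = -32/3.

-32/3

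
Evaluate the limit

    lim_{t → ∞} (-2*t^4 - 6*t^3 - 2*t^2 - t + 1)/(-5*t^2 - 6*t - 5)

∞

The numerator has higher degree (4 > 2); the quotient behaves like (-2/(-5))·t^2 for large |t|.
As t → +∞ this diverges to ∞.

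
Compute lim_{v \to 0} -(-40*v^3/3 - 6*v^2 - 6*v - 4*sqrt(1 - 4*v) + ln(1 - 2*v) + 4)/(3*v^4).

-12

Substitution gives 0/0 (the numerator vanishes to order 4).
Expand each term to order v^4: the coefficient of v^4 in ln(1 - 2v) is -4 and in -4·√(1 - 4v) is 40.
Lower-order terms cancel with the polynomial part, so the numerator is (36)·v^4 + o(v^4), and the limit is (36)/(-3) = -12.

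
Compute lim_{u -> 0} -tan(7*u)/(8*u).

Substitution gives 0/0.
Since tan(θ)/θ → 1 as θ → 0, tan(7u)/(7u) → 1 and the limit is 7/(-8) = -7/8.

-7/8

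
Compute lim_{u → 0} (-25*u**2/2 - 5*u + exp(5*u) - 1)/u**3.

Direct substitution gives 0/0.
Apply L'Hôpital: lim (-25*u + 5*e^(5*u) - 5)/(3*u^2), still 0/0.
Apply L'Hôpital: lim (25*e^(5*u) - 25)/(6*u), still 0/0.
After 3 applications of L'Hôpital's rule the quotient is (125*e^(5*u))/(6); substituting u = 0 gives 125/6.

125/6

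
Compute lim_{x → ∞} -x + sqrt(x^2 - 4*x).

-2

An ∞ − ∞ form. Rationalising with the conjugate, the difference becomes (-4x) / (√(x^2 - 4*x) + x).
For large x the denominator behaves like 2·x, so the quotient tends to -4/2 = -2.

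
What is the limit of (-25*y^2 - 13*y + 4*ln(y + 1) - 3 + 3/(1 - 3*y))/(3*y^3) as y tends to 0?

Substitution gives 0/0; apply L'Hôpital's rule 3 times.
After differentiating numerator and denominator 3 times the quotient is (486/(3*y - 1)^4 + 8/(y + 1)^3)/(18); at y = 0 this is 247/9.

247/9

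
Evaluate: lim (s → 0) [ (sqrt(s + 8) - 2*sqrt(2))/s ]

√(2)/8

Substitution gives 0/0. Multiply numerator and denominator by the conjugate √(8 + s) + √8.
The numerator becomes (8 + s) − 8 = s, so the expression simplifies to 1/(√(8 + s) + √8).
Letting s → 0 gives 1/(2√8) = √(2)/8.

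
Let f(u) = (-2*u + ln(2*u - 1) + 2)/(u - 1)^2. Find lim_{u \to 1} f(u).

-2

Direct substitution gives 0/0.
Apply L'Hôpital: lim (-2 + 2/(2*u - 1))/(2*u - 2), still 0/0.
After 2 applications of L'Hôpital's rule the quotient is (-4/(2*u - 1)^2)/(2); substituting u = 1 gives -2.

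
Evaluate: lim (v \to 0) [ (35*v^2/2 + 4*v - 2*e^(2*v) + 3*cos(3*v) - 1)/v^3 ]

-8/3

Substitution gives 0/0; apply L'Hôpital's rule 3 times.
After differentiating numerator and denominator 3 times the quotient is (-16*e^(2*v) + 81*sin(3*v))/(6); at v = 0 this is -8/3.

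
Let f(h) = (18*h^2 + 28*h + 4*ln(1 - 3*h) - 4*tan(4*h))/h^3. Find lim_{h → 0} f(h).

Substitution gives 0/0; apply L'Hôpital's rule 3 times.
After differentiating numerator and denominator 3 times the quotient is (-1024*tan(4*h)^2/cos(4*h)^2 - 512/cos(4*h)^4 + 216/(3*h - 1)^3)/(6); at h = 0 this is -364/3.

-364/3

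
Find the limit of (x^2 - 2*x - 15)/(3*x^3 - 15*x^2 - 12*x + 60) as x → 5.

Direct substitution gives 0/0, so factor. Both numerator and denominator have (x - 5) as a factor.
After cancelling, the expression reduces to (x + 3)/(3*x^2 - 12).
Substituting x = 5 gives 8/63.

8/63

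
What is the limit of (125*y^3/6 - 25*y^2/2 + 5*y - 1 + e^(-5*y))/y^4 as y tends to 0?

625/24

Direct substitution gives 0/0.
Apply L'Hôpital: lim (125*y^2/2 - 25*y + 5 - 5*e^(-5*y))/(4*y^3), still 0/0.
Apply L'Hôpital: lim (125*y - 25 + 25*e^(-5*y))/(12*y^2), still 0/0.
Apply L'Hôpital: lim (125 - 125*e^(-5*y))/(24*y), still 0/0.
After 4 applications of L'Hôpital's rule the quotient is (625*e^(-5*y))/(24); substituting y = 0 gives 625/24.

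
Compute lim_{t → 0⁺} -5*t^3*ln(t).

This is a 0·(−∞) form. Rewrite as -5·ln(t) / t^(−3) and apply L'Hôpital:
the derivative quotient is -5·(1/t) / (−3·t^(−4)) = (5/3)·t^3 → 0.

0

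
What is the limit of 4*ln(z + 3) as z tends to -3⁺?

-∞

As z → -3⁺, z + 3 → 0⁺ and ln(z + 3) → −∞.
Multiplying by 4 gives -∞.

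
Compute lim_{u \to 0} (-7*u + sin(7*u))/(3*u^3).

-343/18

Direct substitution gives 0/0.
Apply L'Hôpital: lim (7*cos(7*u) - 7)/(9*u^2), still 0/0.
Apply L'Hôpital: lim (-49*sin(7*u))/(18*u), still 0/0.
After 3 applications of L'Hôpital's rule the quotient is (-343*cos(7*u))/(18); substituting u = 0 gives -343/18.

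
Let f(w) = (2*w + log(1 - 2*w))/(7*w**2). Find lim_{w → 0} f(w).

-2/7

Direct substitution gives 0/0.
Apply L'Hôpital: lim (2 - 2/(1 - 2*w))/(14*w), still 0/0.
After 2 applications of L'Hôpital's rule the quotient is (-4/(1 - 2*w)^2)/(14); substituting w = 0 gives -2/7.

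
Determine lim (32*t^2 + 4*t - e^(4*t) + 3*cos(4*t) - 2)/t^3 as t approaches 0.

-32/3

Substitution gives 0/0; apply L'Hôpital's rule 3 times.
After differentiating numerator and denominator 3 times the quotient is (-64*e^(4*t) + 192*sin(4*t))/(6); at t = 0 this is -32/3.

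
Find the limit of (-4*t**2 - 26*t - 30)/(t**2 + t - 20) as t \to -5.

-14/9

Direct substitution gives 0/0, so factor. Both numerator and denominator have (t + 5) as a factor.
After cancelling, the expression reduces to (-4*t - 6)/(t - 4).
Substituting t = -5 gives -14/9.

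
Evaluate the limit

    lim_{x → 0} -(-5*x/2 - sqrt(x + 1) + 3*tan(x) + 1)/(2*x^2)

-1/16

Substitution gives 0/0 (the numerator vanishes to order 2).
Expand each term to order x^2: the coefficient of x^2 in 3·tan(x) is 0 and in −√(1 + x) is 1/8.
Lower-order terms cancel with the polynomial part, so the numerator is (1/8)·x^2 + o(x^2), and the limit is (1/8)/(-2) = -1/16.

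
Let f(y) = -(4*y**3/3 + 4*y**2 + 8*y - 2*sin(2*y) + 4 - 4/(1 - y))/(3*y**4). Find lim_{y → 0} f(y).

4/3

Substitution gives 0/0 (the numerator vanishes to order 4).
Expand each term to order y^4: the coefficient of y^4 in -4·1/(1 - y) is -4 and in -2·sin(2y) is 0.
Lower-order terms cancel with the polynomial part, so the numerator is (-4)·y^4 + o(y^4), and the limit is (-4)/(-3) = 4/3.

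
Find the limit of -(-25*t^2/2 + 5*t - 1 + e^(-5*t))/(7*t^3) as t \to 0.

Direct substitution gives 0/0.
Apply L'Hôpital: lim (-25*t + 5 - 5*e^(-5*t))/(-21*t^2), still 0/0.
Apply L'Hôpital: lim (-25 + 25*e^(-5*t))/(-42*t), still 0/0.
After 3 applications of L'Hôpital's rule the quotient is (-125*e^(-5*t))/(-42); substituting t = 0 gives 125/42.

125/42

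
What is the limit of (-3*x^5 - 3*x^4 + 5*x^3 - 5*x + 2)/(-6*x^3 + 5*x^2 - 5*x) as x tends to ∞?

The numerator has higher degree (5 > 3); the quotient behaves like (-3/(-6))·x^2 for large |x|.
As x → +∞ this diverges to ∞.

∞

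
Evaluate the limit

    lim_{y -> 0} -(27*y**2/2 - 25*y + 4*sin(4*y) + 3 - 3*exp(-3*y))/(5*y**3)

Substitution gives 0/0 (the numerator vanishes to order 3).
Expand each term to order y^3: the coefficient of y^3 in -3·e^(-3y) is 27/2 and in 4·sin(4y) is -128/3.
Lower-order terms cancel with the polynomial part, so the numerator is (-175/6)·y^3 + o(y^3), and the limit is (-175/6)/(-5) = 35/6.

35/6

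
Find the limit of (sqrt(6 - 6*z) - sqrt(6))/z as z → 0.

Substitution gives 0/0. Multiply numerator and denominator by the conjugate √(6 - 6z) + √6.
The numerator becomes (6 - 6z) − 6 = -6z, so the expression simplifies to -6/(√(6 - 6z) + √6).
Letting z → 0 gives -6/(2√6) = -√(6)/2.

-√(6)/2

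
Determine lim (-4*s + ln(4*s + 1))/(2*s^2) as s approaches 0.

Direct substitution gives 0/0.
Apply L'Hôpital: lim (-4 + 4/(4*s + 1))/(4*s), still 0/0.
After 2 applications of L'Hôpital's rule the quotient is (-16/(4*s + 1)^2)/(4); substituting s = 0 gives -4.

-4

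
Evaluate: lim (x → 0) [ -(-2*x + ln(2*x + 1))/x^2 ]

2

Direct substitution gives 0/0.
Apply L'Hôpital: lim (-2 + 2/(2*x + 1))/(-2*x), still 0/0.
After 2 applications of L'Hôpital's rule the quotient is (-4/(2*x + 1)^2)/(-2); substituting x = 0 gives 2.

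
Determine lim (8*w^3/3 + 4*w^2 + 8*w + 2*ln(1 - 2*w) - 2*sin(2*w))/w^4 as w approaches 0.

-8

Substitution gives 0/0 (the numerator vanishes to order 4).
Expand each term to order w^4: the coefficient of w^4 in 2·ln(1 - 2w) is -8 and in -2·sin(2w) is 0.
Lower-order terms cancel with the polynomial part, so the numerator is (-8)·w^4 + o(w^4), and the limit is (-8)/(1) = -8.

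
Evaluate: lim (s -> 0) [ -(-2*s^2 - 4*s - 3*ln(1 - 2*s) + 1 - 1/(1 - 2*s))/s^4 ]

Substitution gives 0/0; apply L'Hôpital's rule 4 times.
After differentiating numerator and denominator 4 times the quotient is (96*(6*s + 1)/(2*s - 1)^5)/(-24); at s = 0 this is 4.

4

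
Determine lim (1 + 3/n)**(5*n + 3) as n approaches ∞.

e^(15)

Write it as [(1 + 3/n)^n]^(5) · (1 + 3/n)^(3). The bracketed term tends to e^(3) and the second factor to 1, so the limit is e^(15).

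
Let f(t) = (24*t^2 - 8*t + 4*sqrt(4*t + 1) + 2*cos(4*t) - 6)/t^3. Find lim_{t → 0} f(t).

16

Substitution gives 0/0 (the numerator vanishes to order 3).
Expand each term to order t^3: the coefficient of t^3 in 4·√(1 + 4t) is 16 and in 2·cos(4t) is 0.
Lower-order terms cancel with the polynomial part, so the numerator is (16)·t^3 + o(t^3), and the limit is (16)/(1) = 16.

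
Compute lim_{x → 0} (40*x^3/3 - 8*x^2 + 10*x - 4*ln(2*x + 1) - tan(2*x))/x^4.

16

Substitution gives 0/0 (the numerator vanishes to order 4).
Expand each term to order x^4: the coefficient of x^4 in −tan(2x) is 0 and in -4·ln(1 + 2x) is 16.
Lower-order terms cancel with the polynomial part, so the numerator is (16)·x^4 + o(x^4), and the limit is (16)/(1) = 16.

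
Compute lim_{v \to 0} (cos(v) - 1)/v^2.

Direct substitution gives 0/0.
Apply L'Hôpital: lim (-sin(v))/(2*v), still 0/0.
After 2 applications of L'Hôpital's rule the quotient is (-cos(v))/(2); substituting v = 0 gives -1/2.

-1/2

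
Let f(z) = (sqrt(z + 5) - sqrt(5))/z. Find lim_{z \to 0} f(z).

Substitution gives 0/0. Multiply numerator and denominator by the conjugate √(5 + z) + √5.
The numerator becomes (5 + z) − 5 = z, so the expression simplifies to 1/(√(5 + z) + √5).
Letting z → 0 gives 1/(2√5) = √(5)/10.

√(5)/10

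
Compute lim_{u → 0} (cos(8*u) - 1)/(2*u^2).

Direct substitution gives 0/0.
Apply L'Hôpital: lim (-8*sin(8*u))/(4*u), still 0/0.
After 2 applications of L'Hôpital's rule the quotient is (-64*cos(8*u))/(4); substituting u = 0 gives -16.

-16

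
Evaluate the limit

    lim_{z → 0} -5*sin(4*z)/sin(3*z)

Substitution gives 0/0.
Divide numerator and denominator by z: sin(4z)/z → 4 and sin(3z)/z → 3, so the limit is -5·4/3 = -20/3.

-20/3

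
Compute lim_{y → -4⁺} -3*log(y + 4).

∞

As y → -4⁺, y + 4 → 0⁺ and ln(y + 4) → −∞.
Multiplying by -3 gives ∞.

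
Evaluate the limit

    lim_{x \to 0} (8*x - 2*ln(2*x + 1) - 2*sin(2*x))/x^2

4

Substitution gives 0/0; apply L'Hôpital's rule 2 times.
After differentiating numerator and denominator 2 times the quotient is (8*sin(2*x) + 8/(2*x + 1)^2)/(2); at x = 0 this is 4.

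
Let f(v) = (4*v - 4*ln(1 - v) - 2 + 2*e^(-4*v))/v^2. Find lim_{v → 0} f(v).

18

Substitution gives 0/0 (the numerator vanishes to order 2).
Expand each term to order v^2: the coefficient of v^2 in -4·ln(1 - v) is 2 and in 2·e^(-4v) is 16.
Lower-order terms cancel with the polynomial part, so the numerator is (18)·v^2 + o(v^2), and the limit is (18)/(1) = 18.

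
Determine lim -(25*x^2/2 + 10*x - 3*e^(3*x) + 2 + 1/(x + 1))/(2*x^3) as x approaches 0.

Substitution gives 0/0; apply L'Hôpital's rule 3 times.
After differentiating numerator and denominator 3 times the quotient is (-81*e^(3*x) - 6/(x + 1)^4)/(-12); at x = 0 this is 29/4.

29/4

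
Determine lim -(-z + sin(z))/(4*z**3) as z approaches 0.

1/24

Direct substitution gives 0/0.
Apply L'Hôpital: lim (cos(z) - 1)/(-12*z^2), still 0/0.
Apply L'Hôpital: lim (-sin(z))/(-24*z), still 0/0.
After 3 applications of L'Hôpital's rule the quotient is (-cos(z))/(-24); substituting z = 0 gives 1/24.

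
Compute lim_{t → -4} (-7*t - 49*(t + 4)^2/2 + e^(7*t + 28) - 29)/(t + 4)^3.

Direct substitution gives 0/0.
Apply L'Hôpital: lim (-49*t + 7*e^(7*t + 28) - 203)/(3*(t + 4)^2), still 0/0.
Apply L'Hôpital: lim (49*e^(7*t + 28) - 49)/(6*t + 24), still 0/0.
After 3 applications of L'Hôpital's rule the quotient is (343*e^(7*t + 28))/(6); substituting t = -4 gives 343/6.

343/6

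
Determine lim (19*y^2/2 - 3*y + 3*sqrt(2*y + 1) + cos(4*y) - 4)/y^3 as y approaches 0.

Substitution gives 0/0 (the numerator vanishes to order 3).
Expand each term to order y^3: the coefficient of y^3 in 3·√(1 + 2y) is 3/2 and in cos(4y) is 0.
Lower-order terms cancel with the polynomial part, so the numerator is (3/2)·y^3 + o(y^3), and the limit is (3/2)/(1) = 3/2.

3/2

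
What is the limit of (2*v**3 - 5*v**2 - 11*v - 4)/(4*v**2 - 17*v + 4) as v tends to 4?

Since v = 4 makes numerator and denominator zero, (v - 4) divides both.
Cancelling it gives (2*v^2 + 3*v + 1)/(4*v - 1); now plug in v = 4 to get 3.

3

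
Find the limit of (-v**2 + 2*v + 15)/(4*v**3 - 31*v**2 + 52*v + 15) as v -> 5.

Direct substitution gives 0/0, so factor. Both numerator and denominator have (v - 5) as a factor.
After cancelling, the expression reduces to (-v - 3)/(4*v^2 - 11*v - 3).
Substituting v = 5 gives -4/21.

-4/21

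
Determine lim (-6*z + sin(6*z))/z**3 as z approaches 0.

-36

Direct substitution gives 0/0.
Apply L'Hôpital: lim (6*cos(6*z) - 6)/(3*z^2), still 0/0.
Apply L'Hôpital: lim (-36*sin(6*z))/(6*z), still 0/0.
After 3 applications of L'Hôpital's rule the quotient is (-216*cos(6*z))/(6); substituting z = 0 gives -36.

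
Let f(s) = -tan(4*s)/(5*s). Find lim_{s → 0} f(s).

-4/5

Substitution gives 0/0.
Since tan(u)/u → 1 as u → 0, tan(4s)/(4s) → 1 and the limit is 4/(-5) = -4/5.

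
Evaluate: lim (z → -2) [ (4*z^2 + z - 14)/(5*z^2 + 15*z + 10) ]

Direct substitution gives 0/0, so factor. Both numerator and denominator have (z + 2) as a factor.
After cancelling, the expression reduces to (4*z - 7)/(5*z + 5).
Substituting z = -2 gives 3.

3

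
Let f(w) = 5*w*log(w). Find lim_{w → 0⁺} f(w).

This is a 0·(−∞) form. Rewrite as 5·ln(w) / w^(−1) and apply L'Hôpital:
the derivative quotient is 5·(1/w) / (−1·w^(−2)) = (-5/1)·w^1 → 0.

0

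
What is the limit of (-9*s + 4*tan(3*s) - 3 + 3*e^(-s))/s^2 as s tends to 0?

Substitution gives 0/0; apply L'Hôpital's rule 2 times.
After differentiating numerator and denominator 2 times the quotient is (72*tan(3*s)/cos(3*s)^2 + 3*e^(-s))/(2); at s = 0 this is 3/2.

3/2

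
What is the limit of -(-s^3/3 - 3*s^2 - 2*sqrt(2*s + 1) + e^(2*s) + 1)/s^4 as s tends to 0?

Substitution gives 0/0 (the numerator vanishes to order 4).
Expand each term to order s^4: the coefficient of s^4 in -2·√(1 + 2s) is 5/4 and in e^(2s) is 2/3.
Lower-order terms cancel with the polynomial part, so the numerator is (23/12)·s^4 + o(s^4), and the limit is (23/12)/(-1) = -23/12.

-23/12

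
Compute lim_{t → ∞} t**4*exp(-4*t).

Write as t^4/e^{4t}, an ∞/∞ form.
Exponential growth dominates any polynomial, so repeated L'Hôpital (or the standard result) gives 0.

0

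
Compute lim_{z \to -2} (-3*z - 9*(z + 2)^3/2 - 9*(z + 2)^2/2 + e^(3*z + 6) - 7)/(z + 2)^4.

27/8

Direct substitution gives 0/0.
Apply L'Hôpital: lim (-9*z - 27*(z + 2)^2/2 + 3*e^(3*z + 6) - 21)/(4*(z + 2)^3), still 0/0.
Apply L'Hôpital: lim (-27*z + 9*e^(3*z + 6) - 63)/(12*(z + 2)^2), still 0/0.
Apply L'Hôpital: lim (27*e^(3*z + 6) - 27)/(24*z + 48), still 0/0.
After 4 applications of L'Hôpital's rule the quotient is (81*e^(3*z + 6))/(24); substituting z = -2 gives 27/8.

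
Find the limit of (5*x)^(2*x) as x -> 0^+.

1

Base → 0⁺ and exponent → 0⁺: a 0^0 form.
Take logs: 2x·ln(5x). This is 0·(−∞); rewriting as ln(5x)/(1/(2x)) and applying L'Hôpital gives 0.
Hence the limit is e^0 = 1.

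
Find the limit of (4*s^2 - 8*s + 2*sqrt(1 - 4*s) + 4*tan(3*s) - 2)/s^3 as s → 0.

Substitution gives 0/0 (the numerator vanishes to order 3).
Expand each term to order s^3: the coefficient of s^3 in 2·√(1 - 4s) is -8 and in 4·tan(3s) is 36.
Lower-order terms cancel with the polynomial part, so the numerator is (28)·s^3 + o(s^3), and the limit is (28)/(1) = 28.

28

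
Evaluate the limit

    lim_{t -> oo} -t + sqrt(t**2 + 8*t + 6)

An ∞ − ∞ form. Rationalising with the conjugate, the difference becomes (8t + 6) / (√(t^2 + 8*t + 6) + t).
For large t the denominator behaves like 2·t, so the quotient tends to 8/2 = 4.

4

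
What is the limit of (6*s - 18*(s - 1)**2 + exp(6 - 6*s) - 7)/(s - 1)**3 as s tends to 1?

-36

Direct substitution gives 0/0.
Apply L'Hôpital: lim (-36*s - 6*e^(6 - 6*s) + 42)/(3*(s - 1)^2), still 0/0.
Apply L'Hôpital: lim (36*e^(6 - 6*s) - 36)/(6*s - 6), still 0/0.
After 3 applications of L'Hôpital's rule the quotient is (-216*e^(6 - 6*s))/(6); substituting s = 1 gives -36.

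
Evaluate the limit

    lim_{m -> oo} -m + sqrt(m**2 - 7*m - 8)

An ∞ − ∞ form. Rationalising with the conjugate, the difference becomes (-7m - 8) / (√(m^2 - 7*m - 8) + m).
For large m the denominator behaves like 2·m, so the quotient tends to -7/2 = -7/2.

-7/2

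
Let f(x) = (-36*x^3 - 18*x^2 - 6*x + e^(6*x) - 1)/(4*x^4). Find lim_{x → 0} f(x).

Direct substitution gives 0/0.
Apply L'Hôpital: lim (-108*x^2 - 36*x + 6*e^(6*x) - 6)/(16*x^3), still 0/0.
Apply L'Hôpital: lim (-216*x + 36*e^(6*x) - 36)/(48*x^2), still 0/0.
Apply L'Hôpital: lim (216*e^(6*x) - 216)/(96*x), still 0/0.
After 4 applications of L'Hôpital's rule the quotient is (1296*e^(6*x))/(96); substituting x = 0 gives 27/2.

27/2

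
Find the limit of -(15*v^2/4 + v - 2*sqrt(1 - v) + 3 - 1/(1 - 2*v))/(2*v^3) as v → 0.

63/16

Substitution gives 0/0 (the numerator vanishes to order 3).
Expand each term to order v^3: the coefficient of v^3 in −1/(1 - 2v) is -8 and in -2·√(1 - v) is 1/8.
Lower-order terms cancel with the polynomial part, so the numerator is (-63/8)·v^3 + o(v^3), and the limit is (-63/8)/(-2) = 63/16.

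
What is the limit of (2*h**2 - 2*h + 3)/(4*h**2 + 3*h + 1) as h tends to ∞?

Numerator and denominator both have degree 2.
Dividing every term by h^2, all lower-order terms vanish and the limit is the ratio of leading coefficients, 2/(4) = 1/2.

1/2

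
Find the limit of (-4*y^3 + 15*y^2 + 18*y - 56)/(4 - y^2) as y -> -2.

Since y = -2 makes numerator and denominator zero, (y + 2) divides both.
Cancelling it gives (-4*y^2 + 23*y - 28)/(2 - y); now plug in y = -2 to get -45/2.

-45/2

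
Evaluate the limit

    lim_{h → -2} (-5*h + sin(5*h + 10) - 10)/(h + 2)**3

Direct substitution gives 0/0.
Apply L'Hôpital: lim (5*cos(5*h + 10) - 5)/(3*(h + 2)^2), still 0/0.
Apply L'Hôpital: lim (-25*sin(5*h + 10))/(6*h + 12), still 0/0.
After 3 applications of L'Hôpital's rule the quotient is (-125*cos(5*h + 10))/(6); substituting h = -2 gives -125/6.

-125/6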